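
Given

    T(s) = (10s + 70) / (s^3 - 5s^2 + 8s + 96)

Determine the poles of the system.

The poles are the roots of the denominator s^3 - 5s^2 + 8s + 96 = 0.
Trying s = -3: the polynomial evaluates to 0, so (s + 3) is a factor.
Dividing out leaves s^2 - 8s + 32 = 0.
The quadratic formula then gives s = 4 ± 4j.

s = 4 + 4j, 4 - 4j, -3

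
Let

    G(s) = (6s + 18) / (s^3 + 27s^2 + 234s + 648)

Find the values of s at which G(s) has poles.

s = -12, -9, -6

The poles are the roots of the denominator s^3 + 27s^2 + 234s + 648 = 0.
Trying s = -12: the polynomial evaluates to 0, so (s + 12) is a factor.
Dividing out leaves s^2 + 15s + 54 = 0.
Factoring the quadratic: (s + 9)(s + 6) = 0.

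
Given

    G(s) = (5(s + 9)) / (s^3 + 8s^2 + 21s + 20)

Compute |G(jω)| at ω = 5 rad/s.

Substitute s = j5: numerator = 45 + j25, denominator = -180 - j20.
|G(j5)| = |45 + j25| / |-180 - j20| = 51.478 / 181.11 ≈ 0.2842.

|G(j5)| ≈ 0.2842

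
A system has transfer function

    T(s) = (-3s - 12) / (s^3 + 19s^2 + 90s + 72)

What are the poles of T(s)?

The poles are the roots of the denominator s^3 + 19s^2 + 90s + 72 = 0.
Trying s = -12: the polynomial evaluates to 0, so (s + 12) is a factor.
Dividing out leaves s^2 + 7s + 6 = 0.
Factoring the quadratic: (s + 1)(s + 6) = 0.

s = -12, -1, -6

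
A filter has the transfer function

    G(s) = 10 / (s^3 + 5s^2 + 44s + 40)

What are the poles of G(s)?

s = -2 ± 6j, -1

The poles are the roots of the denominator s^3 + 5s^2 + 44s + 40 = 0.
Trying s = -1: the polynomial evaluates to 0, so (s + 1) is a factor.
Dividing out leaves s^2 + 4s + 40 = 0.
The quadratic formula then gives s = -2 ± 6j.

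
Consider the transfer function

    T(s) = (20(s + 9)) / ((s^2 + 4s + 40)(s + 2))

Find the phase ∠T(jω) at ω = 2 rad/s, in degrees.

At s = j2: numerator = 180 + j40, denominator = 56 + j88.
∠T = ∠num − ∠den = 12.529° − (57.529°) = -45°.

∠T(j2) ≈ -45°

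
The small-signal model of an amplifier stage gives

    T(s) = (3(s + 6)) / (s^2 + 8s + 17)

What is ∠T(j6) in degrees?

At s = j6: numerator = 18 + j18, denominator = -19 + j48.
∠T = ∠num − ∠den = 45° − (111.60°) = -66.60°.

∠T(j6) ≈ -66.60°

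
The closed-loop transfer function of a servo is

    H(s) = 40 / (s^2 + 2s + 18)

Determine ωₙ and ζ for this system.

ωₙ ≈ 4.243 rad/s, ζ ≈ 0.2357

Compare the denominator to the standard form s^2 + 2ζωₙs + ωₙ².
ωₙ² = 18, so ωₙ = √18 ≈ 4.243 rad/s.
2ζωₙ = 2, so ζ = 2/(2·√18) ≈ 0.2357.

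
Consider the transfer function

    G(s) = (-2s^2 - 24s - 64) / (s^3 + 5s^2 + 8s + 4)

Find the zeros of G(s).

s = -8, -4

Set the numerator to zero: -2s^2 - 24s - 64 = 0, i.e. -2·(s^2 + 12s + 32) = 0.
Factoring: (s + 8)(s + 4) = 0.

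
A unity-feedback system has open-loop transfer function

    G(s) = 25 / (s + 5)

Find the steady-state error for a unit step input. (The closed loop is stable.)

e_ss = 0.1667

G(s) has no poles at the origin.
This is a Type 0 system. Kp = lim_{s→0} G(s) = 25/5 = 5.
e_ss = 1/(1 + Kp) = 1/(1 + 5) = 1/6 ≈ 0.1667.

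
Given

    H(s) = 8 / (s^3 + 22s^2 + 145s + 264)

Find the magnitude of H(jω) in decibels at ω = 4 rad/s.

|H(j4)|_dB ≈ -36.3 dB

Substitute s = j4: numerator = 8, denominator = -88 + j516.
|H(j4)| = |8| / |-88 + j516| = 8 / 523.45 ≈ 0.01528.
In decibels: 20·log₁₀(0.01528) ≈ -36.3 dB.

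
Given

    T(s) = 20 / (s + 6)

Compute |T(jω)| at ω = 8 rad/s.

|T(j8)| = 2

Substitute s = j8: numerator = 20, denominator = 6 + j8.
|T(j8)| = |20| / |6 + j8| = 20 / 10 = 2.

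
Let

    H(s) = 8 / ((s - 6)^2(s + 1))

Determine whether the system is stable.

unstable

The poles can be read from the denominator factors: s = 6, 6, -1.
Since the pole(s) at s = 6, 6 lie in the right half-plane, the system is unstable.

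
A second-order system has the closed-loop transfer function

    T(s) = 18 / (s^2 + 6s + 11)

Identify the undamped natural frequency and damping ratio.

ωₙ ≈ 3.317 rad/s, ζ ≈ 0.9045

Compare the denominator to the standard form s^2 + 2ζωₙs + ωₙ².
ωₙ² = 11, so ωₙ = √11 ≈ 3.317 rad/s.
2ζωₙ = 6, so ζ = 6/(2·√11) ≈ 0.9045.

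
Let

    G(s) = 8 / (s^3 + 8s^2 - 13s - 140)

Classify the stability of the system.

unstable

The denominator s^3 + 8s^2 - 13s - 140 factors as (s + 7)(s + 5)(s - 4), giving poles at s = -7, -5, 4.
Since the pole(s) at s = 4 lie in the right half-plane, the system is unstable.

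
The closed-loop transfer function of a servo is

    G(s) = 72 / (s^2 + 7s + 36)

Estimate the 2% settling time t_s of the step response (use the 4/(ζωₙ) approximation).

t_s ≈ 1.143 s

Comparing s^2 + 7s + 36 to s^2 + 2ζωₙs + ωₙ²: ωₙ = 6 rad/s and ζ = 7/(2·6) ≈ 0.5833.
ζωₙ = 7/2 = 3.5, so t_s ≈ 4/(ζωₙ) = 4/3.5 ≈ 1.143 s.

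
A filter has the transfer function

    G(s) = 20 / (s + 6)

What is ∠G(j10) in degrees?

∠G(j10) ≈ -59.04°

At s = j10: numerator = 20, denominator = 6 + j10.
∠G = ∠num − ∠den = 0° − (59.036°) = -59.04°.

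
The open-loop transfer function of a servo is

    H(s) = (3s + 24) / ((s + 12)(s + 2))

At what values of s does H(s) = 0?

s = -8

Set the numerator to zero: 3s + 24 = 0, i.e. 3·(s + 8) = 0.
So s = -8.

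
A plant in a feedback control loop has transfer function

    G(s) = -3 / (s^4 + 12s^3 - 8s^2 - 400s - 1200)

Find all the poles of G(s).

s = -4 ± 2j, -10, 6

The poles are the roots of the denominator s^4 + 12s^3 - 8s^2 - 400s - 1200 = 0.
Trying s = -10: the polynomial evaluates to 0, so (s + 10) is a factor.
Dividing out leaves s^3 + 2s^2 - 28s - 120 = 0.
This factors further as (s^2 + 8s + 20)(s - 6) = 0.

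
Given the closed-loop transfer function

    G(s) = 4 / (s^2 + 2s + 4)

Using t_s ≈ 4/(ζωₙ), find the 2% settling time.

Comparing s^2 + 2s + 4 to s^2 + 2ζωₙs + ωₙ²: ωₙ = 2 rad/s and ζ = 2/(2·2) = 0.5.
ζωₙ = 2/2 = 1, so t_s ≈ 4/(ζωₙ) = 4/1 = 4 s.

t_s ≈ 4 s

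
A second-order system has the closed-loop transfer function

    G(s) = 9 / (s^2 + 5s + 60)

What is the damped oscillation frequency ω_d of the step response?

Comparing s^2 + 5s + 60 to s^2 + 2ζωₙs + ωₙ²: ωₙ = √60 ≈ 7.746 rad/s and ζ = 5/(2·√60) ≈ 0.3227.
ζωₙ = 5/2 = 2.5, so ω_d = ωₙ√(1−ζ²) = √(ωₙ² − (ζωₙ)²) = √(60 − 2.5²) = √53.75 ≈ 7.331 rad/s.

ω_d ≈ 7.331 rad/s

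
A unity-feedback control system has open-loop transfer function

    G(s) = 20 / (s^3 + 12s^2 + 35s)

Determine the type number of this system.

The denominator has 1 factor of s at the origin (free integrator), so this is a Type 1 system.

Type 1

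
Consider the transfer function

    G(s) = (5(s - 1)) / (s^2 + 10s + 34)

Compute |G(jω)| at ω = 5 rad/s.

Substitute s = j5: numerator = -5 + j25, denominator = 9 + j50.
|G(j5)| = |-5 + j25| / |9 + j50| = 25.495 / 50.804 ≈ 0.5018.

|G(j5)| ≈ 0.5018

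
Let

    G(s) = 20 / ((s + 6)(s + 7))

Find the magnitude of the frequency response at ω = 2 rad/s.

Substitute s = j2: numerator = 20, denominator = 38 + j26.
|G(j2)| = |20| / |38 + j26| = 20 / 46.043 ≈ 0.4344.

|G(j2)| ≈ 0.4344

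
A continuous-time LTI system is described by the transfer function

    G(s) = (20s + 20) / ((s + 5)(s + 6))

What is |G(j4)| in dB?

Substitute s = j4: numerator = 20 + j80, denominator = 14 + j44.
|G(j4)| = |20 + j80| / |14 + j44| = 82.462 / 46.174 ≈ 1.786.
In decibels: 20·log₁₀(1.786) ≈ 5.04 dB.

|G(j4)|_dB ≈ 5.04 dB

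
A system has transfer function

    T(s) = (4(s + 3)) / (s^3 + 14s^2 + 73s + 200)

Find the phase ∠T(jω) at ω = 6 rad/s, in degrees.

At s = j6: numerator = 12 + j24, denominator = -304 + j222.
∠T = ∠num − ∠den = 63.435° − (143.86°) = -80.43°.

∠T(j6) ≈ -80.43°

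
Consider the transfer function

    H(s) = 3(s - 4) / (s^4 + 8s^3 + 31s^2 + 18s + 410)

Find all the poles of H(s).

s = 1 ± 3j, -5 ± 4j

The poles are the roots of the denominator s^4 + 8s^3 + 31s^2 + 18s + 410 = 0.
No real roots exist; factor into two real quadratics: (s^2 - 2s + 10)(s^2 + 10s + 41) = 0.
Each quadratic gives a conjugate pair via the quadratic formula.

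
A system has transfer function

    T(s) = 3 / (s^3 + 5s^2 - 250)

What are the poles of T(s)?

s = -5 ± 5j, 5

The poles are the roots of the denominator s^3 + 5s^2 - 250 = 0.
Trying s = 5: the polynomial evaluates to 0, so (s - 5) is a factor.
Dividing out leaves s^2 + 10s + 50 = 0.
The quadratic formula then gives s = -5 ± 5j.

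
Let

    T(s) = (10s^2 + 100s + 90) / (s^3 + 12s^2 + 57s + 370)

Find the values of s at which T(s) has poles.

The poles are the roots of the denominator s^3 + 12s^2 + 57s + 370 = 0.
Trying s = -10: the polynomial evaluates to 0, so (s + 10) is a factor.
Dividing out leaves s^2 + 2s + 37 = 0.
The quadratic formula then gives s = -1 ± 6j.

s = -1 ± 6j, -10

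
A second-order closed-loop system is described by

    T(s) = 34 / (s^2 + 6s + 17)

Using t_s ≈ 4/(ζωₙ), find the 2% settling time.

t_s ≈ 1.333 s

Comparing s^2 + 6s + 17 to s^2 + 2ζωₙs + ωₙ²: ωₙ = √17 ≈ 4.123 rad/s and ζ = 6/(2·√17) ≈ 0.7276.
ζωₙ = 6/2 = 3, so t_s ≈ 4/(ζωₙ) = 4/3 ≈ 1.333 s.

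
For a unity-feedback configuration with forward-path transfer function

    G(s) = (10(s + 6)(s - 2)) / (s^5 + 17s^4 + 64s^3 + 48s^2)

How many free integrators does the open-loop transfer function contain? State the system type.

The denominator has 2 factors of s at the origin (free integrators), so this is a Type 2 system.

Type 2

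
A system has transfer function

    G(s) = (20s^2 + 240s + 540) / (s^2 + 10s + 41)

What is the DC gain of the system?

Set s = 0: G(0) = (540) / (41) = 540/41.

G(0) = 540/41 ≈ 13.17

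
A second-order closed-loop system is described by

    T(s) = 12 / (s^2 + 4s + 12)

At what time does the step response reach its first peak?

Comparing s^2 + 4s + 12 to s^2 + 2ζωₙs + ωₙ²: ωₙ = √12 ≈ 3.464 rad/s and ζ = 4/(2·√12) ≈ 0.5774.
ζωₙ = 4/2 = 2, so ω_d = ωₙ√(1−ζ²) = √(ωₙ² − (ζωₙ)²) = √(12 − 2²) = √8 ≈ 2.828 rad/s.
t_p = π/ω_d = π/2.828 ≈ 1.111 s.

t_p ≈ 1.111 s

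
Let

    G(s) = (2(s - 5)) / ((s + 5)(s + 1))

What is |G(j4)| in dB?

Substitute s = j4: numerator = -10 + j8, denominator = -11 + j24.
|G(j4)| = |-10 + j8| / |-11 + j24| = 12.806 / 26.401 ≈ 0.4851.
In decibels: 20·log₁₀(0.4851) ≈ -6.28 dB.

|G(j4)|_dB ≈ -6.28 dB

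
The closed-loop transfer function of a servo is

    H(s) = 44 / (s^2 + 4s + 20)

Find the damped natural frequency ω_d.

ω_d = 4 rad/s

Comparing s^2 + 4s + 20 to s^2 + 2ζωₙs + ωₙ²: ωₙ = √20 ≈ 4.472 rad/s and ζ = 4/(2·√20) ≈ 0.4472.
ζωₙ = 4/2 = 2, so ω_d = ωₙ√(1−ζ²) = √(ωₙ² − (ζωₙ)²) = √(20 − 2²) = √16 = 4 rad/s.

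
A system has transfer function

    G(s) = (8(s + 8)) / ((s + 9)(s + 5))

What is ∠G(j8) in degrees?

At s = j8: numerator = 64 + j64, denominator = -19 + j112.
∠G = ∠num − ∠den = 45° − (99.628°) = -54.63°.

∠G(j8) ≈ -54.63°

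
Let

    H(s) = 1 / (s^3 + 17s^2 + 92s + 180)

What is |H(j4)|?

Substitute s = j4: numerator = 1, denominator = -92 + j304.
|H(j4)| = |1| / |-92 + j304| = 1 / 317.62 ≈ 0.003148.

|H(j4)| ≈ 0.003148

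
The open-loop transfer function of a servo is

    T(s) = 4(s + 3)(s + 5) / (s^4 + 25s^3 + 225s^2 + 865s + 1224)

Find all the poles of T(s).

s = -4 + j, -4 - j, -9, -8

The poles are the roots of the denominator s^4 + 25s^3 + 225s^2 + 865s + 1224 = 0.
Trying s = -9: the polynomial evaluates to 0, so (s + 9) is a factor.
Dividing out leaves s^3 + 16s^2 + 81s + 136 = 0.
This factors further as (s^2 + 8s + 17)(s + 8) = 0.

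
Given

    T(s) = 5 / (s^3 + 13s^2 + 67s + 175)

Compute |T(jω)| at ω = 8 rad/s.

Substitute s = j8: numerator = 5, denominator = -657 + j24.
|T(j8)| = |5| / |-657 + j24| = 5 / 657.44 ≈ 0.007605.

|T(j8)| ≈ 0.007605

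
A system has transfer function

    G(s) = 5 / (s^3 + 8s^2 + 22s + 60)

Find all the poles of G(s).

The poles are the roots of the denominator s^3 + 8s^2 + 22s + 60 = 0.
Trying s = -6: the polynomial evaluates to 0, so (s + 6) is a factor.
Dividing out leaves s^2 + 2s + 10 = 0.
The quadratic formula then gives s = -1 ± 3j.

s = -1 ± 3j, -6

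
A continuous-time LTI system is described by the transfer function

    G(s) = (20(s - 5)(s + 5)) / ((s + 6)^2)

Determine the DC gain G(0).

At s = 0 each factor (s + a) contributes a and each (s^2 + bs + c) contributes c.
G(0) = 20·(-5) · (5) / ((6) · (6)) = -500/36 = -125/9.

G(0) = -125/9 ≈ -13.89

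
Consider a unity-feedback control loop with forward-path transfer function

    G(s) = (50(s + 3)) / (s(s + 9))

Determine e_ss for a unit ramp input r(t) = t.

G(s) has one pole at the origin.
This is a Type 1 system. Kv = lim_{s→0} s·G(s) = 150/9 = 50/3.
e_ss = 1/Kv = 1/(50/3) = 3/50 ≈ 0.06000.

e_ss = 0.06000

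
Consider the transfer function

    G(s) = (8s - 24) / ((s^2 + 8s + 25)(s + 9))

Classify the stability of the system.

stable

The poles can be read from the denominator factors: s = -4 ± 3j, -9.
Since all poles lie strictly in the left half-plane, the system is stable.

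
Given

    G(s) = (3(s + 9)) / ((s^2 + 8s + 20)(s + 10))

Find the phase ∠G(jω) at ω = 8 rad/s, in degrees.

∠G(j8) ≈ -121.5°

At s = j8: numerator = 27 + j24, denominator = -952 + j288.
∠G = ∠num − ∠den = 41.634° − (163.17°) = -121.5°.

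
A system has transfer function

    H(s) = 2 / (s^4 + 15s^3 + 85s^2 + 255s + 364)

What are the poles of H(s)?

The poles are the roots of the denominator s^4 + 15s^3 + 85s^2 + 255s + 364 = 0.
Trying s = -7: the polynomial evaluates to 0, so (s + 7) is a factor.
Dividing out leaves s^3 + 8s^2 + 29s + 52 = 0.
This factors further as (s^2 + 4s + 13)(s + 4) = 0.

s = -2 + 3j, -2 - 3j, -7, -4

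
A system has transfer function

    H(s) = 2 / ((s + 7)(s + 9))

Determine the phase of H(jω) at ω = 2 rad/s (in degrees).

At s = j2: numerator = 2, denominator = 59 + j32.
∠H = ∠num − ∠den = 0° − (28.474°) = -28.47°.

∠H(j2) ≈ -28.47°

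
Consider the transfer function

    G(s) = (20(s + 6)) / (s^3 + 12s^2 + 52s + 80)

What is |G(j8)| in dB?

Substitute s = j8: numerator = 120 + j160, denominator = -688 - j96.
|G(j8)| = |120 + j160| / |-688 - j96| = 200 / 694.67 ≈ 0.2879.
In decibels: 20·log₁₀(0.2879) ≈ -10.8 dB.

|G(j8)|_dB ≈ -10.8 dB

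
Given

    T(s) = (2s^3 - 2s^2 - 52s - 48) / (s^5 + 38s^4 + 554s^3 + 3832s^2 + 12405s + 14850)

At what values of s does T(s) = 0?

Set the numerator to zero: 2s^3 - 2s^2 - 52s - 48 = 0, i.e. 2·(s^3 - s^2 - 26s - 24) = 0.
Factoring: (s + 4)(s - 6)(s + 1) = 0.

s = -4, 6, -1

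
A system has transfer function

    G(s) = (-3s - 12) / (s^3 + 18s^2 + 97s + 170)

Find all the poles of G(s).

The poles are the roots of the denominator s^3 + 18s^2 + 97s + 170 = 0.
Trying s = -10: the polynomial evaluates to 0, so (s + 10) is a factor.
Dividing out leaves s^2 + 8s + 17 = 0.
The quadratic formula then gives s = -4 ± 1j.

s = -4 ± j, -10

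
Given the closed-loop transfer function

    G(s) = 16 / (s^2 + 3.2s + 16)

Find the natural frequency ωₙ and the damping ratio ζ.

ωₙ = 4 rad/s, ζ = 0.4

Compare the denominator to the standard form s^2 + 2ζωₙs + ωₙ².
ωₙ² = 16, so ωₙ = 4 rad/s.
2ζωₙ = 3.2, so ζ = 3.2/(2·4) = 0.4.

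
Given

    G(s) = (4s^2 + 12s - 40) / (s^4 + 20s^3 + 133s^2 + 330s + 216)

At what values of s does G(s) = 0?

s = 2, -5

Set the numerator to zero: 4s^2 + 12s - 40 = 0, i.e. 4·(s^2 + 3s - 10) = 0.
Factoring: (s - 2)(s + 5) = 0.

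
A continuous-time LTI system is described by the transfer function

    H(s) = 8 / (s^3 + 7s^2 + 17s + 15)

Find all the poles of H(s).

The poles are the roots of the denominator s^3 + 7s^2 + 17s + 15 = 0.
Trying s = -3: the polynomial evaluates to 0, so (s + 3) is a factor.
Dividing out leaves s^2 + 4s + 5 = 0.
The quadratic formula then gives s = -2 ± 1j.

s = -2 ± j, -3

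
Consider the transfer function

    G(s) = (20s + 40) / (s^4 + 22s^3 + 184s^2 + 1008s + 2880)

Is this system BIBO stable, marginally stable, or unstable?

The denominator s^4 + 22s^3 + 184s^2 + 1008s + 2880 factors as (s + 12)(s + 6)(s^2 + 4s + 40), giving poles at s = -12, -6, -2 ± 6j.
Since all poles lie strictly in the left half-plane, the system is stable.

stable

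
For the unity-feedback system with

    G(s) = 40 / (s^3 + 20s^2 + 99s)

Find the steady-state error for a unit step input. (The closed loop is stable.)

e_ss = 0

G(s) has one pole at the origin.
This is a Type 1 system; for a step input the steady-state error is zero.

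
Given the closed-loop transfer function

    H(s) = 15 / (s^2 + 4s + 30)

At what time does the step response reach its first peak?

t_p ≈ 0.6161 s

Comparing s^2 + 4s + 30 to s^2 + 2ζωₙs + ωₙ²: ωₙ = √30 ≈ 5.477 rad/s and ζ = 4/(2·√30) ≈ 0.3651.
ζωₙ = 4/2 = 2, so ω_d = ωₙ√(1−ζ²) = √(ωₙ² − (ζωₙ)²) = √(30 − 2²) = √26 ≈ 5.099 rad/s.
t_p = π/ω_d = π/5.099 ≈ 0.6161 s.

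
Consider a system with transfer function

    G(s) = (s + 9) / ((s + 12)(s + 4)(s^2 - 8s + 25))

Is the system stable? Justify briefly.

The poles can be read from the denominator factors: s = -12, -4, 4 + 3j, 4 - 3j.
Since the pole(s) at s = 4 ± 3j lie in the right half-plane, the system is unstable.

unstable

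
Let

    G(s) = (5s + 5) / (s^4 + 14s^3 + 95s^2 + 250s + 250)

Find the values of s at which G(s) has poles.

The poles are the roots of the denominator s^4 + 14s^3 + 95s^2 + 250s + 250 = 0.
No real roots exist; factor into two real quadratics: (s^2 + 10s + 50)(s^2 + 4s + 5) = 0.
Each quadratic gives a conjugate pair via the quadratic formula.

s = -5 ± 5j, -2 ± j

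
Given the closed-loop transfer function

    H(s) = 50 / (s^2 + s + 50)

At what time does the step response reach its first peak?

Comparing s^2 + s + 50 to s^2 + 2ζωₙs + ωₙ²: ωₙ = √50 ≈ 7.071 rad/s and ζ = 1/(2·√50) ≈ 0.07071.
ζωₙ = 1/2 = 0.5, so ω_d = ωₙ√(1−ζ²) = √(ωₙ² − (ζωₙ)²) = √(50 − 0.5²) = √49.75 ≈ 7.053 rad/s.
t_p = π/ω_d = π/7.053 ≈ 0.4454 s.

t_p ≈ 0.4454 s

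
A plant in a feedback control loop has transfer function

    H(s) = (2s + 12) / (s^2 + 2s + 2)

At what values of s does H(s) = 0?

Set the numerator to zero: 2s + 12 = 0, i.e. 2·(s + 6) = 0.
So s = -6.

s = -6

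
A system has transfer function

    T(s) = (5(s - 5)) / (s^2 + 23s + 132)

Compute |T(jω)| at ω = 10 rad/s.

Substitute s = j10: numerator = -25 + j50, denominator = 32 + j230.
|T(j10)| = |-25 + j50| / |32 + j230| = 55.902 / 232.22 ≈ 0.2407.

|T(j10)| ≈ 0.2407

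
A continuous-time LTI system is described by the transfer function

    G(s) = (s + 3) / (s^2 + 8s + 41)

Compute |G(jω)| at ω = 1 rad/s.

|G(j1)| ≈ 0.07752

Substitute s = j1: numerator = 3 + j1, denominator = 40 + j8.
|G(j1)| = |3 + j1| / |40 + j8| = 3.1623 / 40.792 ≈ 0.07752.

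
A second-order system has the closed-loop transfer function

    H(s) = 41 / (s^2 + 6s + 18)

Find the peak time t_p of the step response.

t_p ≈ 1.047 s

Comparing s^2 + 6s + 18 to s^2 + 2ζωₙs + ωₙ²: ωₙ = √18 ≈ 4.243 rad/s and ζ = 6/(2·√18) ≈ 0.7071.
ζωₙ = 6/2 = 3, so ω_d = ωₙ√(1−ζ²) = √(ωₙ² − (ζωₙ)²) = √(18 − 3²) = √9 = 3 rad/s.
t_p = π/ω_d = π/3 ≈ 1.047 s.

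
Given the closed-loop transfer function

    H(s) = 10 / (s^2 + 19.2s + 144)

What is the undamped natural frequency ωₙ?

ωₙ = 12 rad/s

Compare the denominator to the standard form s^2 + 2ζωₙs + ωₙ².
ωₙ² = 144, so ωₙ = 12 rad/s.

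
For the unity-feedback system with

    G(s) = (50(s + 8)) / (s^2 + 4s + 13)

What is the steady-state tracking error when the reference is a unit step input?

e_ss = 0.03148

G(s) has no poles at the origin.
This is a Type 0 system. Kp = lim_{s→0} G(s) = 400/13.
e_ss = 1/(1 + Kp) = 1/(1 + 400/13) = 13/413 ≈ 0.03148.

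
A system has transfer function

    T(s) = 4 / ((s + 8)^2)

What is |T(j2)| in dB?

Substitute s = j2: numerator = 4, denominator = 60 + j32.
|T(j2)| = |4| / |60 + j32| = 4 / 68 ≈ 0.05882.
In decibels: 20·log₁₀(0.05882) ≈ -24.6 dB.

|T(j2)|_dB ≈ -24.6 dB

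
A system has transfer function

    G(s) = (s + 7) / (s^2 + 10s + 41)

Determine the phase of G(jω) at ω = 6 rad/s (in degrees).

At s = j6: numerator = 7 + j6, denominator = 5 + j60.
∠G = ∠num − ∠den = 40.601° − (85.236°) = -44.64°.

∠G(j6) ≈ -44.64°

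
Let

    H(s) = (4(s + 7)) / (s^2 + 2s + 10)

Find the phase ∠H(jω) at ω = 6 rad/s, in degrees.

∠H(j6) ≈ -114.6°

At s = j6: numerator = 28 + j24, denominator = -26 + j12.
∠H = ∠num − ∠den = 40.601° − (155.22°) = -114.6°.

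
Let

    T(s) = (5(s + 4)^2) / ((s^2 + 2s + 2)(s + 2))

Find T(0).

T(0) = 20

At s = 0 each factor (s + a) contributes a and each (s^2 + bs + c) contributes c.
T(0) = 5·(4) · (4) / ((2) · (2)) = 80/4 = 20.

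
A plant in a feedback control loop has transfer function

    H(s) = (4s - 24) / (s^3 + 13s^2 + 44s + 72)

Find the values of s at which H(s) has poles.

s = -2 + 2j, -2 - 2j, -9

The poles are the roots of the denominator s^3 + 13s^2 + 44s + 72 = 0.
Trying s = -9: the polynomial evaluates to 0, so (s + 9) is a factor.
Dividing out leaves s^2 + 4s + 8 = 0.
The quadratic formula then gives s = -2 ± 2j.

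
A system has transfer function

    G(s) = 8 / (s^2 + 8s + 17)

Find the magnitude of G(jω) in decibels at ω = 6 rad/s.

Substitute s = j6: numerator = 8, denominator = -19 + j48.
|G(j6)| = |8| / |-19 + j48| = 8 / 51.624 ≈ 0.1550.
In decibels: 20·log₁₀(0.1550) ≈ -16.2 dB.

|G(j6)|_dB ≈ -16.2 dB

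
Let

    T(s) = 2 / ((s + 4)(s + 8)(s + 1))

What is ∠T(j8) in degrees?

∠T(j8) ≈ 168.7°

At s = j8: numerator = 2, denominator = -800 - j160.
∠T = ∠num − ∠den = 0° − (-168.69°) = 168.7°.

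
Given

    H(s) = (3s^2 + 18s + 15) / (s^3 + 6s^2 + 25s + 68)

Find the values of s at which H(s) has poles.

s = -1 + 4j, -1 - 4j, -4

The poles are the roots of the denominator s^3 + 6s^2 + 25s + 68 = 0.
Trying s = -4: the polynomial evaluates to 0, so (s + 4) is a factor.
Dividing out leaves s^2 + 2s + 17 = 0.
The quadratic formula then gives s = -1 ± 4j.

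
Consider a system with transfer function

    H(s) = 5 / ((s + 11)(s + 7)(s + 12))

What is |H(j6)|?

|H(j6)| ≈ 0.003226

Substitute s = j6: numerator = 5, denominator = -156 + j1542.
|H(j6)| = |5| / |-156 + j1542| = 5 / 1549.9 ≈ 0.003226.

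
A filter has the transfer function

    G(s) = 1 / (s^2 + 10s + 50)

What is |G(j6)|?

Substitute s = j6: numerator = 1, denominator = 14 + j60.
|G(j6)| = |1| / |14 + j60| = 1 / 61.612 ≈ 0.01623.

|G(j6)| ≈ 0.01623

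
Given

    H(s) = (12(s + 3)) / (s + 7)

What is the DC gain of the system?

At s = 0 each factor (s + a) contributes a and each (s^2 + bs + c) contributes c.
H(0) = 12·(3) / ((7)) = 36/7 = 36/7.

H(0) = 36/7 ≈ 5.143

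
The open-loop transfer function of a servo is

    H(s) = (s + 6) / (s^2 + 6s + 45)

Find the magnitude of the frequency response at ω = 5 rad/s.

Substitute s = j5: numerator = 6 + j5, denominator = 20 + j30.
|H(j5)| = |6 + j5| / |20 + j30| = 7.8102 / 36.056 ≈ 0.2166.

|H(j5)| ≈ 0.2166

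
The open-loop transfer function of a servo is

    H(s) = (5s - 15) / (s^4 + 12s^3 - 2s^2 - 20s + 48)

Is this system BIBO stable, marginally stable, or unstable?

unstable

The denominator s^4 + 12s^3 - 2s^2 - 20s + 48 factors as (s + 2)(s + 12)(s^2 - 2s + 2), giving poles at s = -2, -12, 1 + j, 1 - j.
Since the pole(s) at s = 1 ± j lie in the right half-plane, the system is unstable.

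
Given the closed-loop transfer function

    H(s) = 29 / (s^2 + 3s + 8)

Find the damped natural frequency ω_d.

ω_d ≈ 2.398 rad/s

Comparing s^2 + 3s + 8 to s^2 + 2ζωₙs + ωₙ²: ωₙ = √8 ≈ 2.828 rad/s and ζ = 3/(2·√8) ≈ 0.5303.
ζωₙ = 3/2 = 1.5, so ω_d = ωₙ√(1−ζ²) = √(ωₙ² − (ζωₙ)²) = √(8 − 1.5²) = √5.75 ≈ 2.398 rad/s.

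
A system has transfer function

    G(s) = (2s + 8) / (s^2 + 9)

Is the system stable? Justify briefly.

The denominator s^2 + 9 factors as (s^2 + 9), giving poles at s = 3j, -3j.
Since the simple pole(s) at s = ±3j lie on the jω-axis with none in the right half-plane, the system is marginally stable.

marginally stable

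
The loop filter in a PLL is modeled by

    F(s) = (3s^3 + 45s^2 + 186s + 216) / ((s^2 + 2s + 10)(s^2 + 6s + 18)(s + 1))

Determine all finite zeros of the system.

s = -2, -9, -4

Set the numerator to zero: 3s^3 + 45s^2 + 186s + 216 = 0, i.e. 3·(s^3 + 15s^2 + 62s + 72) = 0.
Factoring: (s + 2)(s + 9)(s + 4) = 0.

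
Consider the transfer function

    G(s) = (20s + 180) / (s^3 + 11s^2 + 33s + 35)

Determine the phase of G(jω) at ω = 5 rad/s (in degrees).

∠G(j5) ≈ -141.5°

At s = j5: numerator = 180 + j100, denominator = -240 + j40.
∠G = ∠num − ∠den = 29.055° − (170.54°) = -141.5°.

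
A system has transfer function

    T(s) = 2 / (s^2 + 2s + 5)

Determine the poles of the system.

s = -1 ± 2j

The poles are the roots of the denominator s^2 + 2s + 5 = 0.
Using the quadratic formula: s = (-2 ± √(-16))/2 = -1 ± 2j.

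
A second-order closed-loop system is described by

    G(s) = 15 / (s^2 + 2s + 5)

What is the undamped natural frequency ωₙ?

Compare the denominator to the standard form s^2 + 2ζωₙs + ωₙ².
ωₙ² = 5, so ωₙ = √5 ≈ 2.236 rad/s.

ωₙ ≈ 2.236 rad/s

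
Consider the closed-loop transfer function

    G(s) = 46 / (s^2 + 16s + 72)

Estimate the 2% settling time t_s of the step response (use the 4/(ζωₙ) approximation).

t_s ≈ 0.5000 s

Comparing s^2 + 16s + 72 to s^2 + 2ζωₙs + ωₙ²: ωₙ = √72 ≈ 8.485 rad/s and ζ = 16/(2·√72) ≈ 0.9428.
ζωₙ = 16/2 = 8, so t_s ≈ 4/(ζωₙ) = 4/8 = 0.5000 s.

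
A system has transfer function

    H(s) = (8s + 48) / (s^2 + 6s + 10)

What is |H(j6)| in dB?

|H(j6)|_dB ≈ 3.69 dB

Substitute s = j6: numerator = 48 + j48, denominator = -26 + j36.
|H(j6)| = |48 + j48| / |-26 + j36| = 67.882 / 44.407 ≈ 1.529.
In decibels: 20·log₁₀(1.529) ≈ 3.69 dB.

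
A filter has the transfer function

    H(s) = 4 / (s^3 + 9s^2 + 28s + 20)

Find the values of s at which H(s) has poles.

The poles are the roots of the denominator s^3 + 9s^2 + 28s + 20 = 0.
Trying s = -1: the polynomial evaluates to 0, so (s + 1) is a factor.
Dividing out leaves s^2 + 8s + 20 = 0.
The quadratic formula then gives s = -4 ± 2j.

s = -4 + 2j, -4 - 2j, -1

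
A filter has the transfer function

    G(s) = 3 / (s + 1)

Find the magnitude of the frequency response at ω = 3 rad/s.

|G(j3)| ≈ 0.9487

Substitute s = j3: numerator = 3, denominator = 1 + j3.
|G(j3)| = |3| / |1 + j3| = 3 / 3.1623 ≈ 0.9487.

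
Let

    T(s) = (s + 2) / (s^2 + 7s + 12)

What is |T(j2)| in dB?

|T(j2)|_dB ≈ -15.1 dB

Substitute s = j2: numerator = 2 + j2, denominator = 8 + j14.
|T(j2)| = |2 + j2| / |8 + j14| = 2.8284 / 16.125 ≈ 0.1754.
In decibels: 20·log₁₀(0.1754) ≈ -15.1 dB.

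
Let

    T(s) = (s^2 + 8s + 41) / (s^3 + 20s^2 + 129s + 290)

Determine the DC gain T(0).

T(0) = 41/290 ≈ 0.1414

Set s = 0: T(0) = (41) / (290) = 41/290.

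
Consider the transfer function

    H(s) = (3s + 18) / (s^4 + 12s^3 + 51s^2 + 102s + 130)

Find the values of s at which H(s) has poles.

The poles are the roots of the denominator s^4 + 12s^3 + 51s^2 + 102s + 130 = 0.
No real roots exist; factor into two real quadratics: (s^2 + 2s + 5)(s^2 + 10s + 26) = 0.
Each quadratic gives a conjugate pair via the quadratic formula.

s = -1 + 2j, -1 - 2j, -5 + j, -5 - j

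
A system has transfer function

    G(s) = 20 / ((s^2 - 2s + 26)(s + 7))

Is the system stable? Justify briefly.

The poles can be read from the denominator factors: s = 1 + 5j, 1 - 5j, -7.
Since the pole(s) at s = 1 ± 5j lie in the right half-plane, the system is unstable.

unstable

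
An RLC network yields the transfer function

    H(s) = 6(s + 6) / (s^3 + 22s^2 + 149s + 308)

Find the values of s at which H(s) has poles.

The poles are the roots of the denominator s^3 + 22s^2 + 149s + 308 = 0.
Trying s = -11: the polynomial evaluates to 0, so (s + 11) is a factor.
Dividing out leaves s^2 + 11s + 28 = 0.
Factoring the quadratic: (s + 7)(s + 4) = 0.

s = -11, -7, -4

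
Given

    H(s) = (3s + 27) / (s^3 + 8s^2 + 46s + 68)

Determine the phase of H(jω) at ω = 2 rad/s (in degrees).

∠H(j2) ≈ -54.27°

At s = j2: numerator = 27 + j6, denominator = 36 + j84.
∠H = ∠num − ∠den = 12.529° − (66.801°) = -54.27°.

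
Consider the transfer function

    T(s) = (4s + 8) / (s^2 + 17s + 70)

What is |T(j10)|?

|T(j10)| ≈ 0.2363

Substitute s = j10: numerator = 8 + j40, denominator = -30 + j170.
|T(j10)| = |8 + j40| / |-30 + j170| = 40.792 / 172.63 ≈ 0.2363.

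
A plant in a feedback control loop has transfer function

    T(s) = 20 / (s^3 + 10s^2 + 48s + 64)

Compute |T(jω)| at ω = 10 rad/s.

|T(j10)| ≈ 0.01868

Substitute s = j10: numerator = 20, denominator = -936 - j520.
|T(j10)| = |20| / |-936 - j520| = 20 / 1070.7 ≈ 0.01868.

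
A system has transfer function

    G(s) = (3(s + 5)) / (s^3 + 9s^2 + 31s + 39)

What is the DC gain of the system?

G(0) = 5/13 ≈ 0.3846

Set s = 0: G(0) = (15) / (39) = 5/13.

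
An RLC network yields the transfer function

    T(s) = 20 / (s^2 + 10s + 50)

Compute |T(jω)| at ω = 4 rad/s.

Substitute s = j4: numerator = 20, denominator = 34 + j40.
|T(j4)| = |20| / |34 + j40| = 20 / 52.498 ≈ 0.3810.

|T(j4)| ≈ 0.3810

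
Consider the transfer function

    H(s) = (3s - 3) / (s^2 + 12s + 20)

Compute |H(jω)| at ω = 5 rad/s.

|H(j5)| ≈ 0.2541

Substitute s = j5: numerator = -3 + j15, denominator = -5 + j60.
|H(j5)| = |-3 + j15| / |-5 + j60| = 15.297 / 60.208 ≈ 0.2541.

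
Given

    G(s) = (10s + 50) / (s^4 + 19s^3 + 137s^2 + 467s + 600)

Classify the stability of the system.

The denominator s^4 + 19s^3 + 137s^2 + 467s + 600 factors as (s + 8)(s^2 + 8s + 25)(s + 3), giving poles at s = -8, -4 + 3j, -4 - 3j, -3.
Since all poles lie strictly in the left half-plane, the system is stable.

stable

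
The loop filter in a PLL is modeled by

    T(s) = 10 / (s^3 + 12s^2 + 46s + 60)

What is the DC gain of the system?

Set s = 0: T(0) = (10) / (60) = 1/6.

T(0) = 1/6 ≈ 0.1667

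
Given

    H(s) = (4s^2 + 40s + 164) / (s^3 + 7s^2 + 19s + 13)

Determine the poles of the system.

s = -3 ± 2j, -1

The poles are the roots of the denominator s^3 + 7s^2 + 19s + 13 = 0.
Trying s = -1: the polynomial evaluates to 0, so (s + 1) is a factor.
Dividing out leaves s^2 + 6s + 13 = 0.
The quadratic formula then gives s = -3 ± 2j.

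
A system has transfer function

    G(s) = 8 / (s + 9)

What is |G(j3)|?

Substitute s = j3: numerator = 8, denominator = 9 + j3.
|G(j3)| = |8| / |9 + j3| = 8 / 9.4868 ≈ 0.8433.

|G(j3)| ≈ 0.8433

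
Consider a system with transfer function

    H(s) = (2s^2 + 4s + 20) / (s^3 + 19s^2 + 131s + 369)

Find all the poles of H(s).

s = -5 + 4j, -5 - 4j, -9

The poles are the roots of the denominator s^3 + 19s^2 + 131s + 369 = 0.
Trying s = -9: the polynomial evaluates to 0, so (s + 9) is a factor.
Dividing out leaves s^2 + 10s + 41 = 0.
The quadratic formula then gives s = -5 ± 4j.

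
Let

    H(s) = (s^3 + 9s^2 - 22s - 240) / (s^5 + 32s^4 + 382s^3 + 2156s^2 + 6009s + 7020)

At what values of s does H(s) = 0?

s = -6, 5, -8

Set the numerator to zero: s^3 + 9s^2 - 22s - 240 = 0.
Factoring: (s + 6)(s - 5)(s + 8) = 0.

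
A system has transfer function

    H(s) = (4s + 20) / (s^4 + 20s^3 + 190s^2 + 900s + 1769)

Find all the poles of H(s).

s = -5 + 2j, -5 - 2j, -5 + 6j, -5 - 6j

The poles are the roots of the denominator s^4 + 20s^3 + 190s^2 + 900s + 1769 = 0.
No real roots exist; factor into two real quadratics: (s^2 + 10s + 29)(s^2 + 10s + 61) = 0.
Each quadratic gives a conjugate pair via the quadratic formula.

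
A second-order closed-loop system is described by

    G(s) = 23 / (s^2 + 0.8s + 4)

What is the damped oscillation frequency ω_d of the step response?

ω_d ≈ 1.960 rad/s

Comparing s^2 + 0.8s + 4 to s^2 + 2ζωₙs + ωₙ²: ωₙ = 2 rad/s and ζ = 0.8/(2·2) = 0.2.
ζωₙ = 0.8/2 = 0.4, so ω_d = ωₙ√(1−ζ²) = √(ωₙ² − (ζωₙ)²) = √(4 − 0.4²) = √3.84 ≈ 1.960 rad/s.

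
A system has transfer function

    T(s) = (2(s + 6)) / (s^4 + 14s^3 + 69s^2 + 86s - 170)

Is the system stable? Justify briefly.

The denominator s^4 + 14s^3 + 69s^2 + 86s - 170 factors as (s - 1)(s^2 + 10s + 34)(s + 5), giving poles at s = 1, -5 ± 3j, -5.
Since the pole(s) at s = 1 lie in the right half-plane, the system is unstable.

unstable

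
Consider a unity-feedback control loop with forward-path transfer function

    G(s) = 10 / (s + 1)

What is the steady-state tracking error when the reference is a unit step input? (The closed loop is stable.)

G(s) has no poles at the origin.
This is a Type 0 system. Kp = lim_{s→0} G(s) = 10/1.
e_ss = 1/(1 + Kp) = 1/(1 + 10) = 1/11 ≈ 0.09091.

e_ss = 0.09091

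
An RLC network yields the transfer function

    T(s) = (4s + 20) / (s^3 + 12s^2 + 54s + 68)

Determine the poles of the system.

The poles are the roots of the denominator s^3 + 12s^2 + 54s + 68 = 0.
Trying s = -2: the polynomial evaluates to 0, so (s + 2) is a factor.
Dividing out leaves s^2 + 10s + 34 = 0.
The quadratic formula then gives s = -5 ± 3j.

s = -5 ± 3j, -2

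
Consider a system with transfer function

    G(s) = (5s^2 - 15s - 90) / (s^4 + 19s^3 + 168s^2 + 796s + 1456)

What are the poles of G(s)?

s = -4 + 6j, -4 - 6j, -7, -4

The poles are the roots of the denominator s^4 + 19s^3 + 168s^2 + 796s + 1456 = 0.
Trying s = -7: the polynomial evaluates to 0, so (s + 7) is a factor.
Dividing out leaves s^3 + 12s^2 + 84s + 208 = 0.
This factors further as (s^2 + 8s + 52)(s + 4) = 0.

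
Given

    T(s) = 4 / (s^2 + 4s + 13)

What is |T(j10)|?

|T(j10)| ≈ 0.04177

Substitute s = j10: numerator = 4, denominator = -87 + j40.
|T(j10)| = |4| / |-87 + j40| = 4 / 95.755 ≈ 0.04177.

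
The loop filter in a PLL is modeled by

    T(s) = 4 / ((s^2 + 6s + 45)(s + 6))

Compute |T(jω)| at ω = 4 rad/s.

|T(j4)| ≈ 0.01474

Substitute s = j4: numerator = 4, denominator = 78 + j260.
|T(j4)| = |4| / |78 + j260| = 4 / 271.45 ≈ 0.01474.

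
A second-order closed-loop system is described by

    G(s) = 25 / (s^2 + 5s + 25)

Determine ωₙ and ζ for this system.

ωₙ = 5 rad/s, ζ = 0.5

Compare the denominator to the standard form s^2 + 2ζωₙs + ωₙ².
ωₙ² = 25, so ωₙ = 5 rad/s.
2ζωₙ = 5, so ζ = 5/(2·5) = 0.5.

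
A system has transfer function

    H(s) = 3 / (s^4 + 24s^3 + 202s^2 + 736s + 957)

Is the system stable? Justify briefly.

The denominator s^4 + 24s^3 + 202s^2 + 736s + 957 factors as (s^2 + 10s + 29)(s + 3)(s + 11), giving poles at s = -5 + 2j, -5 - 2j, -3, -11.
Since all poles lie strictly in the left half-plane, the system is stable.

stable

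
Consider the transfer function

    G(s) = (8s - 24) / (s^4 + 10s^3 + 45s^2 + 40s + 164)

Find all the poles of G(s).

The poles are the roots of the denominator s^4 + 10s^3 + 45s^2 + 40s + 164 = 0.
No real roots exist; factor into two real quadratics: (s^2 + 4)(s^2 + 10s + 41) = 0.
Each quadratic gives a conjugate pair via the quadratic formula.

s = 2j, -2j, -5 + 4j, -5 - 4j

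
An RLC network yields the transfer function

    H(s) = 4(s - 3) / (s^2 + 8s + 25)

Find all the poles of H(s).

The poles are the roots of the denominator s^2 + 8s + 25 = 0.
Using the quadratic formula: s = (-8 ± √(-36))/2 = -4 ± 3j.

s = -4 ± 3j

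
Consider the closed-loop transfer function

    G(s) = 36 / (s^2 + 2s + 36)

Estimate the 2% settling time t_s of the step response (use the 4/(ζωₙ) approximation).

Comparing s^2 + 2s + 36 to s^2 + 2ζωₙs + ωₙ²: ωₙ = 6 rad/s and ζ = 2/(2·6) ≈ 0.1667.
ζωₙ = 2/2 = 1, so t_s ≈ 4/(ζωₙ) = 4/1 = 4 s.

t_s ≈ 4 s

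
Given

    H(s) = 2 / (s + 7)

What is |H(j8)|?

|H(j8)| ≈ 0.1881

Substitute s = j8: numerator = 2, denominator = 7 + j8.
|H(j8)| = |2| / |7 + j8| = 2 / 10.630 ≈ 0.1881.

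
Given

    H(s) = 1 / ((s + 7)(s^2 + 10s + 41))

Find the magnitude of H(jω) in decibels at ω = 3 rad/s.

|H(j3)|_dB ≈ -50.5 dB

Substitute s = j3: numerator = 1, denominator = 134 + j306.
|H(j3)| = |1| / |134 + j306| = 1 / 334.05 ≈ 0.002994.
In decibels: 20·log₁₀(0.002994) ≈ -50.5 dB.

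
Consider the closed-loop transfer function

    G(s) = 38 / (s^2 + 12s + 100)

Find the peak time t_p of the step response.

t_p ≈ 0.3927 s

Comparing s^2 + 12s + 100 to s^2 + 2ζωₙs + ωₙ²: ωₙ = 10 rad/s and ζ = 12/(2·10) = 0.6.
ζωₙ = 12/2 = 6, so ω_d = ωₙ√(1−ζ²) = √(ωₙ² − (ζωₙ)²) = √(100 − 6²) = √64 = 8 rad/s.
t_p = π/ω_d = π/8 ≈ 0.3927 s.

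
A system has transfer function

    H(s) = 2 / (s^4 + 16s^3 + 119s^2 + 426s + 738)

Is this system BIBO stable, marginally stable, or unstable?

stable

The denominator s^4 + 16s^3 + 119s^2 + 426s + 738 factors as (s^2 + 10s + 41)(s^2 + 6s + 18), giving poles at s = -5 ± 4j, -3 ± 3j.
Since all poles lie strictly in the left half-plane, the system is stable.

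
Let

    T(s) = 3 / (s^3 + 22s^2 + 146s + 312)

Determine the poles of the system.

The poles are the roots of the denominator s^3 + 22s^2 + 146s + 312 = 0.
Trying s = -12: the polynomial evaluates to 0, so (s + 12) is a factor.
Dividing out leaves s^2 + 10s + 26 = 0.
The quadratic formula then gives s = -5 ± 1j.

s = -5 ± j, -12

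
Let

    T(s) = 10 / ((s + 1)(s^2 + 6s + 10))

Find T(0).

At s = 0 each factor (s + a) contributes a and each (s^2 + bs + c) contributes c.
T(0) = 10·1 / ((1) · (10)) = 10/10 = 1.

T(0) = 1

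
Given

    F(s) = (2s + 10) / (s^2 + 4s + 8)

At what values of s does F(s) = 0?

Set the numerator to zero: 2s + 10 = 0, i.e. 2·(s + 5) = 0.
So s = -5.

s = -5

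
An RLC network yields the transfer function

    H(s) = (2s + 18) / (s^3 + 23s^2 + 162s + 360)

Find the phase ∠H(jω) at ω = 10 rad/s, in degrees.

∠H(j10) ≈ -114.3°

At s = j10: numerator = 18 + j20, denominator = -1940 + j620.
∠H = ∠num − ∠den = 48.013° − (162.28°) = -114.3°.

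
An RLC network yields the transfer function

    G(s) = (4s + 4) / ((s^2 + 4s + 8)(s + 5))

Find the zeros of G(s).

s = -1

Set the numerator to zero: 4s + 4 = 0, i.e. 4·(s + 1) = 0.
So s = -1.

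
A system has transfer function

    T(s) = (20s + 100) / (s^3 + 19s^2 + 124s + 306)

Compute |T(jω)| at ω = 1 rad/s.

Substitute s = j1: numerator = 100 + j20, denominator = 287 + j123.
|T(j1)| = |100 + j20| / |287 + j123| = 101.98 / 312.25 ≈ 0.3266.

|T(j1)| ≈ 0.3266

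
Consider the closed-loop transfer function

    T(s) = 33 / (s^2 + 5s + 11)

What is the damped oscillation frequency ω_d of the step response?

Comparing s^2 + 5s + 11 to s^2 + 2ζωₙs + ωₙ²: ωₙ = √11 ≈ 3.317 rad/s and ζ = 5/(2·√11) ≈ 0.7538.
ζωₙ = 5/2 = 2.5, so ω_d = ωₙ√(1−ζ²) = √(ωₙ² − (ζωₙ)²) = √(11 − 2.5²) = √4.75 ≈ 2.179 rad/s.

ω_d ≈ 2.179 rad/s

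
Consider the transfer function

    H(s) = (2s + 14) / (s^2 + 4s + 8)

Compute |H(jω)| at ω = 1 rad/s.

|H(j1)| ≈ 1.754

Substitute s = j1: numerator = 14 + j2, denominator = 7 + j4.
|H(j1)| = |14 + j2| / |7 + j4| = 14.142 / 8.0623 ≈ 1.754.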